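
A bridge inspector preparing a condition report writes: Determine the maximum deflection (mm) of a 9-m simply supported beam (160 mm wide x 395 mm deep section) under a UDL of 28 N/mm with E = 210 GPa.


I = 160 * 395^3 / 12 = 821731666.67 mm^4
L = 9000.0 mm, w = 28 N/mm, E = 210000.0 MPa
delta = 5 * w * L^4 / (384 * E * I)
= 5 * 28 * 9000.0^4 / (384 * 210000.0 * 821731666.67)
= 13.8617 mm

13.8617 mm


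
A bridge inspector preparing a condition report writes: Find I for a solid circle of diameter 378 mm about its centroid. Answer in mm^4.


r = d / 2 = 378 / 2 = 189.0 mm
I = pi * r^4 / 4 = pi * 189.0^4 / 4
= 1002160077.64 mm^4

1002160077.64 mm^4


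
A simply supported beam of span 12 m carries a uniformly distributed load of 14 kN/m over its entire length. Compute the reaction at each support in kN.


Total load = w * L = 14 * 12 = 168 kN
By symmetry, each reaction R = total / 2 = 168 / 2 = 84.0 kN

84.0 kN


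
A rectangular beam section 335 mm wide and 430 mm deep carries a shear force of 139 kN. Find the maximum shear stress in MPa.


A = b * h = 335 * 430 = 144050 mm^2
V = 139 kN = 139000.0 N
tau_max = 1.5 * V / A = 1.5 * 139000.0 / 144050
= 1.4474 MPa

1.4474 MPa


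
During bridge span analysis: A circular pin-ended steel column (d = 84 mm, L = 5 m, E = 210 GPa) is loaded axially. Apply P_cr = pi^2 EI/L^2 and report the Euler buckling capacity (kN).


I = pi * d^4 / 64 = 2443920.32 mm^4
L = 5000.0 mm
P_cr = pi^2 * E * I / L^2
= 9.8696 * 210000.0 * 2443920.32 / 5000.0^2
= 202612.42 N = 202.6124 kN

202.6124 kN


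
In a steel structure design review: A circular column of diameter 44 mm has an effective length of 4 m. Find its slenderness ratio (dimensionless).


Radius of gyration r = d / 4 = 44 / 4 = 11.0 mm
L_eff = 4000.0 mm
Slenderness ratio = L / r = 4000.0 / 11.0 = 363.64 (dimensionless)

363.64 (dimensionless)


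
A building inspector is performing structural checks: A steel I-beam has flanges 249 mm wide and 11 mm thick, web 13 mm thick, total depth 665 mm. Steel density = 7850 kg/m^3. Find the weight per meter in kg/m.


A_flanges = 2 * 249 * 11 = 5478 mm^2
A_web = (665 - 2 * 11) * 13 = 8359 mm^2
A_total = 5478 + 8359 = 13837 mm^2 = 0.013837 m^2
Weight = rho * A = 7850 * 0.013837 = 108.6205 kg/m

108.6205 kg/m


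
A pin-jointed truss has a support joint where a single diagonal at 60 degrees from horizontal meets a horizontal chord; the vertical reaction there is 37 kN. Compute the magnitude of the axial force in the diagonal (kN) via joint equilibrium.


At the joint, only the diagonal has a vertical component, so vertical equilibrium gives:
F * sin(60) = 37
F = 37 / sin(60)
= 37 / 0.866025
= 42.72 kN

42.72 kN


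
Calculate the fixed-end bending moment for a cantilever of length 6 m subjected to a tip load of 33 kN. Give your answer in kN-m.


For a cantilever with a point load at the free end:
M_max = P * L = 33 * 6 = 198 kN-m

198 kN-m


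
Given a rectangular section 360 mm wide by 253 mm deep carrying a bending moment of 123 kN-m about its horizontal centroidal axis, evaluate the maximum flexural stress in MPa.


I = b * h^3 / 12 = 360 * 253^3 / 12 = 485828310.0 mm^4
y = h / 2 = 253 / 2 = 126.5 mm
M = 123 kN-m = 123000000.0 N-mm
sigma = M * y / I = 123000000.0 * 126.5 / 485828310.0
= 32.03 MPa

32.03 MPa


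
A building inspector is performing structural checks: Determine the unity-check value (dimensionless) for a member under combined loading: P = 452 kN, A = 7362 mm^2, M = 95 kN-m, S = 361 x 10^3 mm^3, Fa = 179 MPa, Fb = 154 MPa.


f_a = P / A = 452000.0 / 7362 = 61.3964 MPa
f_b = M / S = 95000000.0 / 361000.0 = 263.1579 MPa
Ratio = f_a / Fa + f_b / Fb
= 61.3964 / 179 + 263.1579 / 154
= 2.0518 (dimensionless)

2.0518 (dimensionless)


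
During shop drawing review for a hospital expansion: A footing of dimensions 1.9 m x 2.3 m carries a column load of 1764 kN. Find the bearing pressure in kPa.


A = 1.9 * 2.3 = 4.37 m^2
q = P / A = 1764 / 4.37
= 403.6613 kPa

403.6613 kPa


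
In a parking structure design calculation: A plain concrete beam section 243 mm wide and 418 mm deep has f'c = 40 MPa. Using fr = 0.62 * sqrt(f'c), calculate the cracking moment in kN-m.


fr = 0.62 * sqrt(40) = 0.62 * 6.3246 = 3.9212 MPa
I = 243 * 418^3 / 12 = 1478951298.0 mm^4
y_t = 209.0 mm
M_cr = fr * I / y_t = 3.9212 * 1478951298.0 / 209.0 N-mm
= 27.7478 kN-m

27.7478 kN-m


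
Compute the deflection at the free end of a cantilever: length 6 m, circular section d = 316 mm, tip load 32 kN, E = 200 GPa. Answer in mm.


I = pi * d^4 / 64 = pi * 316^4 / 64 = 489461153.31 mm^4
L = 6000.0 mm, P = 32000.0 N, E = 200000.0 MPa
delta = P * L^3 / (3 * E * I)
= 32000.0 * 6000.0^3 / (3 * 200000.0 * 489461153.31)
= 23.5361 mm

23.5361 mm


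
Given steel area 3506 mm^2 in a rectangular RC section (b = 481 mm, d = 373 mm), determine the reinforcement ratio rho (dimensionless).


rho = As / (b * d)
= 3506 / (481 * 373)
= 3506 / 179413
= 0.019542 (dimensionless)

0.019542 (dimensionless)


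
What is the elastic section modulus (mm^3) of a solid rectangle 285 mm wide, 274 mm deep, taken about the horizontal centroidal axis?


S = b * h^2 / 6
= 285 * 274^2 / 6
= 285 * 75076 / 6
= 3566110.0 mm^3

3566110.0 mm^3


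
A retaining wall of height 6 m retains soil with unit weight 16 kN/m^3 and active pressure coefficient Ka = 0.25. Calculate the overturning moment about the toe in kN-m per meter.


Pa = 0.5 * Ka * gamma * H^2
= 0.5 * 0.25 * 16 * 6^2
= 72.0 kN/m
Arm = H / 3 = 6 / 3 = 2.0 m
Mo = Pa * arm = Pa * H / 3 = 72.0 * 6 / 3 = 144.0 kN-m/m

144.0 kN-m/m


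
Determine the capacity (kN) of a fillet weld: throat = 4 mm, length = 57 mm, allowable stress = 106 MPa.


Strength = throat * length * allowable stress
= 4 * 57 * 106 N
= 24168 N
= 24.17 kN

24.17 kN


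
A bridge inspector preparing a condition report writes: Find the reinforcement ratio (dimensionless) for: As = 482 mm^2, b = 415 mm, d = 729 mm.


rho = As / (b * d)
= 482 / (415 * 729)
= 482 / 302535
= 0.001593 (dimensionless)

0.001593 (dimensionless)


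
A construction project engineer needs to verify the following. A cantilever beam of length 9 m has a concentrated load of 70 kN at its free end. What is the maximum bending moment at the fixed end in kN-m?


For a cantilever with a point load at the free end:
M_max = P * L = 70 * 9 = 630 kN-m

630 kN-m


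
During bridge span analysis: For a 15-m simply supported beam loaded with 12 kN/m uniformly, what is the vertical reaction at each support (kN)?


Total load = w * L = 12 * 15 = 180 kN
By symmetry, each reaction R = total / 2 = 180 / 2 = 90.0 kN

90.0 kN


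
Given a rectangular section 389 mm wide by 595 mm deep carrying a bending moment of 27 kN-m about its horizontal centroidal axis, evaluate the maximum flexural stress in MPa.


I = b * h^3 / 12 = 389 * 595^3 / 12 = 6828404697.92 mm^4
y = h / 2 = 595 / 2 = 297.5 mm
M = 27 kN-m = 27000000.0 N-mm
sigma = M * y / I = 27000000.0 * 297.5 / 6828404697.92
= 1.18 MPa

1.18 MPa


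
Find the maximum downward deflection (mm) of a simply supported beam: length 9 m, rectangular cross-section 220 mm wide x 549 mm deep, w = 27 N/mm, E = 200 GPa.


I = 220 * 549^3 / 12 = 3033601065.0 mm^4
L = 9000.0 mm, w = 27 N/mm, E = 200000.0 MPa
delta = 5 * w * L^4 / (384 * E * I)
= 5 * 27 * 9000.0^4 / (384 * 200000.0 * 3033601065.0)
= 3.8018 mm

3.8018 mm


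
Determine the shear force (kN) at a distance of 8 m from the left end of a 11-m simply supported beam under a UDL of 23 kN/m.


R_A = w * L / 2 = 23 * 11 / 2 = 126.5 kN
V(x) = R_A - w * x = 126.5 - 23 * 8
= -57.5 kN

-57.5 kN


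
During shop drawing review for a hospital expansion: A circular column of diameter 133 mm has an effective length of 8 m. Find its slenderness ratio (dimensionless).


Radius of gyration r = d / 4 = 133 / 4 = 33.25 mm
L_eff = 8000.0 mm
Slenderness ratio = L / r = 8000.0 / 33.25 = 240.6 (dimensionless)

240.6 (dimensionless)


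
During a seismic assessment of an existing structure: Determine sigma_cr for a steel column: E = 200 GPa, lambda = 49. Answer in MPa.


sigma_cr = pi^2 * E / lambda^2
= 9.8696 * 200000.0 / 49^2
= 9.8696 * 200000.0 / 2401
= 822.1245 MPa

822.1245 MPa


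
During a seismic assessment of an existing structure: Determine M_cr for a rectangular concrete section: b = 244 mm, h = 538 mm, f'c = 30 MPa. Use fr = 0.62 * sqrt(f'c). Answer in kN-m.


fr = 0.62 * sqrt(30) = 0.62 * 5.4772 = 3.3959 MPa
I = 244 * 538^3 / 12 = 3166324397.33 mm^4
y_t = 269.0 mm
M_cr = fr * I / y_t = 3.3959 * 3166324397.33 / 269.0 N-mm
= 39.972 kN-m

39.972 kN-m


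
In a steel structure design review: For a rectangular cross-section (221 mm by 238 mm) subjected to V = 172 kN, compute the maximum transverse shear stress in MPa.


A = b * h = 221 * 238 = 52598 mm^2
V = 172 kN = 172000.0 N
tau_max = 1.5 * V / A = 1.5 * 172000.0 / 52598
= 4.9051 MPa

4.9051 MPa


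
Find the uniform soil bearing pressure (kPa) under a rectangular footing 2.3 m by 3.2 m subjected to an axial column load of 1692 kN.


A = 2.3 * 3.2 = 7.36 m^2
q = P / A = 1692 / 7.36
= 229.8913 kPa

229.8913 kPa


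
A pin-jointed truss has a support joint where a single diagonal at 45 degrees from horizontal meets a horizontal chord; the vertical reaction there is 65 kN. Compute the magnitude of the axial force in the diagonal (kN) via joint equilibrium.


At the joint, only the diagonal has a vertical component, so vertical equilibrium gives:
F * sin(45) = 65
F = 65 / sin(45)
= 65 / 0.707107
= 91.92 kN

91.92 kN


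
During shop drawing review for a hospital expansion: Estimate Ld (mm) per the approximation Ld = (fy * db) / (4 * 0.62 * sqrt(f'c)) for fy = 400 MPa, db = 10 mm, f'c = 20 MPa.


Ld = (fy * db) / (4 * 0.62 * sqrt(f'c))
= (400 * 10) / (4 * 0.62 * sqrt(20))
= 4000 / 11.0909
= 360.66 mm

360.66 mm


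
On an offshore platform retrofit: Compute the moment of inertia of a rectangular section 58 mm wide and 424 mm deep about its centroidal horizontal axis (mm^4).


I = b * h^3 / 12
= 58 * 424^3 / 12
= 58 * 76225024 / 12
= 368420949.33 mm^4

368420949.33 mm^4


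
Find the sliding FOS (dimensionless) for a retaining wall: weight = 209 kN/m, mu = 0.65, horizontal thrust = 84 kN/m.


Resisting force = mu * W = 0.65 * 209 = 135.85 kN/m
FOS = Resisting / Driving = 135.85 / 84
= 1.6173 (dimensionless)

1.6173 (dimensionless)


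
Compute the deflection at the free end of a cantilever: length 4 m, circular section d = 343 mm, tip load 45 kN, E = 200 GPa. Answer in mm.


I = pi * d^4 / 64 = pi * 343^4 / 64 = 679432596.67 mm^4
L = 4000.0 mm, P = 45000.0 N, E = 200000.0 MPa
delta = P * L^3 / (3 * E * I)
= 45000.0 * 4000.0^3 / (3 * 200000.0 * 679432596.67)
= 7.0647 mm

7.0647 mm


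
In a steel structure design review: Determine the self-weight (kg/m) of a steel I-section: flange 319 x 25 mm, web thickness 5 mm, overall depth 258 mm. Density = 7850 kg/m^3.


A_flanges = 2 * 319 * 25 = 15950 mm^2
A_web = (258 - 2 * 25) * 5 = 1040 mm^2
A_total = 15950 + 1040 = 16990 mm^2 = 0.016990 m^2
Weight = rho * A = 7850 * 0.016990 = 133.3715 kg/m

133.3715 kg/m


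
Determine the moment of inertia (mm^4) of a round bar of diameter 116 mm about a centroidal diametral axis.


r = d / 2 = 116 / 2 = 58.0 mm
I = pi * r^4 / 4 = pi * 58.0^4 / 4
= 8887955.17 mm^4

8887955.17 mm^4


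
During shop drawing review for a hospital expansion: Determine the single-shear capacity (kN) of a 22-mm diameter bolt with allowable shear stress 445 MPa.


A = pi * d^2 / 4 = pi * 22^2 / 4 = 380.1327 mm^2
V = f_v * A / 1000 = 445 * 380.1327 / 1000
= 169.1591 kN

169.1591 kN


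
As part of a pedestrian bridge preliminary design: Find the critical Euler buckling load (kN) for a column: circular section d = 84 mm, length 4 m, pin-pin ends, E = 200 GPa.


I = pi * d^4 / 64 = 2443920.32 mm^4
L = 4000.0 mm
P_cr = pi^2 * E * I / L^2
= 9.8696 * 200000.0 * 2443920.32 / 4000.0^2
= 301506.58 N = 301.5066 kN

301.5066 kN


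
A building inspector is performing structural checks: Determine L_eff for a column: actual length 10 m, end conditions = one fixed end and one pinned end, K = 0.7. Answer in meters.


L_eff = K * L
= 0.7 * 10
= 7.0 m

7.0 m


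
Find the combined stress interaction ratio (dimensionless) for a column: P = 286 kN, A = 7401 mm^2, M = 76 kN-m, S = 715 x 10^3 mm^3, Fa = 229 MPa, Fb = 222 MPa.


f_a = P / A = 286000.0 / 7401 = 38.6434 MPa
f_b = M / S = 76000000.0 / 715000.0 = 106.2937 MPa
Ratio = f_a / Fa + f_b / Fb
= 38.6434 / 229 + 106.2937 / 222
= 0.6475 (dimensionless)

0.6475 (dimensionless)


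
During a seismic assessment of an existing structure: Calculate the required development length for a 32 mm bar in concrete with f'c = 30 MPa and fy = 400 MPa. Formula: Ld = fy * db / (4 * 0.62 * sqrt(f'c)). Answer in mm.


Ld = (fy * db) / (4 * 0.62 * sqrt(f'c))
= (400 * 32) / (4 * 0.62 * sqrt(30))
= 12800 / 13.5835
= 942.32 mm

942.32 mm


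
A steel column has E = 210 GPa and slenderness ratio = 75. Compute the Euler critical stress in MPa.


sigma_cr = pi^2 * E / lambda^2
= 9.8696 * 210000.0 / 75^2
= 9.8696 * 210000.0 / 5625
= 368.4652 MPa

368.4652 MPa


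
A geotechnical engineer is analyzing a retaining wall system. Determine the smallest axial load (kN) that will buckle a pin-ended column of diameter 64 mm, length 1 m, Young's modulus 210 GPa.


I = pi * d^4 / 64 = 823549.66 mm^4
L = 1000.0 mm
P_cr = pi^2 * E * I / L^2
= 9.8696 * 210000.0 * 823549.66 / 1000.0^2
= 1706902.97 N = 1706.903 kN

1706.903 kN


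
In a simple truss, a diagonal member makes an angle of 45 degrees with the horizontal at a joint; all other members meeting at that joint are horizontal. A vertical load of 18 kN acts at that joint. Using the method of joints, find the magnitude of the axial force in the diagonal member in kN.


At the joint, only the diagonal has a vertical component, so vertical equilibrium gives:
F * sin(45) = 18
F = 18 / sin(45)
= 18 / 0.707107
= 25.46 kN

25.46 kN


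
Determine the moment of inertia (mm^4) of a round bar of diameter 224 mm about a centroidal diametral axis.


r = d / 2 = 224 / 2 = 112.0 mm
I = pi * r^4 / 4 = pi * 112.0^4 / 4
= 123583921.54 mm^4

123583921.54 mm^4


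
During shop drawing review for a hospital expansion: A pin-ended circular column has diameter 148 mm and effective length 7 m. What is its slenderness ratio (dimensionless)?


Radius of gyration r = d / 4 = 148 / 4 = 37.0 mm
L_eff = 7000.0 mm
Slenderness ratio = L / r = 7000.0 / 37.0 = 189.19 (dimensionless)

189.19 (dimensionless)


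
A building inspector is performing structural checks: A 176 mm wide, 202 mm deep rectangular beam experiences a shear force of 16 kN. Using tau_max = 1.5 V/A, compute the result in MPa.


A = b * h = 176 * 202 = 35552 mm^2
V = 16 kN = 16000.0 N
tau_max = 1.5 * V / A = 1.5 * 16000.0 / 35552
= 0.6751 MPa

0.6751 MPa


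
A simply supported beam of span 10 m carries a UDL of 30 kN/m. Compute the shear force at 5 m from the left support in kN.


R_A = w * L / 2 = 30 * 10 / 2 = 150.0 kN
V(x) = R_A - w * x = 150.0 - 30 * 5
= 0.0 kN

0.0 kN


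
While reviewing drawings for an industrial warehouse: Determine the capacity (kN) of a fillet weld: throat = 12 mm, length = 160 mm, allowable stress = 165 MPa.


Strength = throat * length * allowable stress
= 12 * 160 * 165 N
= 316800 N
= 316.8 kN

316.8 kN


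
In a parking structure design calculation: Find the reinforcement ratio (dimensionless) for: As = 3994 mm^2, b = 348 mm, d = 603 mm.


rho = As / (b * d)
= 3994 / (348 * 603)
= 3994 / 209844
= 0.019033 (dimensionless)

0.019033 (dimensionless)


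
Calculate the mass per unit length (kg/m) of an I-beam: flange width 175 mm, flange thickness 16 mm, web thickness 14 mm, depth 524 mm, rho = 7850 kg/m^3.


A_flanges = 2 * 175 * 16 = 5600 mm^2
A_web = (524 - 2 * 16) * 14 = 6888 mm^2
A_total = 5600 + 6888 = 12488 mm^2 = 0.012488 m^2
Weight = rho * A = 7850 * 0.012488 = 98.0308 kg/m

98.0308 kg/m


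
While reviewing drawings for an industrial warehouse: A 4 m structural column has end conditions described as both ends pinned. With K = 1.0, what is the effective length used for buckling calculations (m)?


L_eff = K * L
= 1.0 * 4
= 4.0 m

4.0 m


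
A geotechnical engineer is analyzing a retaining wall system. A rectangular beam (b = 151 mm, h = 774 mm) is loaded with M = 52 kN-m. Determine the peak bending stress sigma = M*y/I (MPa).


I = b * h^3 / 12 = 151 * 774^3 / 12 = 5834700702.0 mm^4
y = h / 2 = 774 / 2 = 387.0 mm
M = 52 kN-m = 52000000.0 N-mm
sigma = M * y / I = 52000000.0 * 387.0 / 5834700702.0
= 3.45 MPa

3.45 MPa


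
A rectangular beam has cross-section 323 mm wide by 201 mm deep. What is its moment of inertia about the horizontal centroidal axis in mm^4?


I = b * h^3 / 12
= 323 * 201^3 / 12
= 323 * 8120601 / 12
= 218579510.25 mm^4

218579510.25 mm^4


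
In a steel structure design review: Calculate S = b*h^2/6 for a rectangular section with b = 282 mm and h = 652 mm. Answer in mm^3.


S = b * h^2 / 6
= 282 * 652^2 / 6
= 282 * 425104 / 6
= 19979888.0 mm^3

19979888.0 mm^3


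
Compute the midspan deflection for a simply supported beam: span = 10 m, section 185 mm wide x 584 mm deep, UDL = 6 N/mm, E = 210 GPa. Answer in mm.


I = 185 * 584^3 / 12 = 3070640853.33 mm^4
L = 10000.0 mm, w = 6 N/mm, E = 210000.0 MPa
delta = 5 * w * L^4 / (384 * E * I)
= 5 * 6 * 10000.0^4 / (384 * 210000.0 * 3070640853.33)
= 1.2116 mm

1.2116 mm


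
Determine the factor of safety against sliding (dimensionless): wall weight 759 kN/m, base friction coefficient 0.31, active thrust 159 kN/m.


Resisting force = mu * W = 0.31 * 759 = 235.29 kN/m
FOS = Resisting / Driving = 235.29 / 159
= 1.4798 (dimensionless)

1.4798 (dimensionless)


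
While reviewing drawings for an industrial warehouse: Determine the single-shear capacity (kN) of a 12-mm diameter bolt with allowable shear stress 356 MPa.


A = pi * d^2 / 4 = pi * 12^2 / 4 = 113.0973 mm^2
V = f_v * A / 1000 = 356 * 113.0973 / 1000
= 40.2627 kN

40.2627 kN


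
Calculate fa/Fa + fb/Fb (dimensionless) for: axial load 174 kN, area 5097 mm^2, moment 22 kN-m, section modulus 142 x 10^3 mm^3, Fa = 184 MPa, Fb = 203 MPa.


f_a = P / A = 174000.0 / 5097 = 34.1377 MPa
f_b = M / S = 22000000.0 / 142000.0 = 154.9296 MPa
Ratio = f_a / Fa + f_b / Fb
= 34.1377 / 184 + 154.9296 / 203
= 0.9487 (dimensionless)

0.9487 (dimensionless)


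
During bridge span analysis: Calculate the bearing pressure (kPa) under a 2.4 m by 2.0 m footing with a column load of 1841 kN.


A = 2.4 * 2.0 = 4.8 m^2
q = P / A = 1841 / 4.8
= 383.5417 kPa

383.5417 kPa


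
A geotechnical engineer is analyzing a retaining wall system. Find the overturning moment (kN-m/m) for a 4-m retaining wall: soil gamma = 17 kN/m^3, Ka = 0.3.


Pa = 0.5 * Ka * gamma * H^2
= 0.5 * 0.3 * 17 * 4^2
= 40.8 kN/m
Arm = H / 3 = 4 / 3 = 1.3333 m
Mo = Pa * arm = Pa * H / 3 = 40.8 * 4 / 3 = 54.4 kN-m/m

54.4 kN-m/m


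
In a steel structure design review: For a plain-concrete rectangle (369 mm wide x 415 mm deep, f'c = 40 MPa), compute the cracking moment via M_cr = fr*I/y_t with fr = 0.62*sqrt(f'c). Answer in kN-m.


fr = 0.62 * sqrt(40) = 0.62 * 6.3246 = 3.9212 MPa
I = 369 * 415^3 / 12 = 2197806281.25 mm^4
y_t = 207.5 mm
M_cr = fr * I / y_t = 3.9212 * 2197806281.25 / 207.5 N-mm
= 41.533 kN-m

41.533 kN-m


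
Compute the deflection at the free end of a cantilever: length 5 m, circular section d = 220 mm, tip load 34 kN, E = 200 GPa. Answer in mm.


I = pi * d^4 / 64 = pi * 220^4 / 64 = 114990145.1 mm^4
L = 5000.0 mm, P = 34000.0 N, E = 200000.0 MPa
delta = P * L^3 / (3 * E * I)
= 34000.0 * 5000.0^3 / (3 * 200000.0 * 114990145.1)
= 61.5995 mm

61.5995 mm


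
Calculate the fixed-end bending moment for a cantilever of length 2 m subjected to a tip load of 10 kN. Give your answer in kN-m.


For a cantilever with a point load at the free end:
M_max = P * L = 10 * 2 = 20 kN-m

20 kN-m


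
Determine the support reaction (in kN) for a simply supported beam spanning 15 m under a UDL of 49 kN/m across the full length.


Total load = w * L = 49 * 15 = 735 kN
By symmetry, each reaction R = total / 2 = 735 / 2 = 367.5 kN

367.5 kN


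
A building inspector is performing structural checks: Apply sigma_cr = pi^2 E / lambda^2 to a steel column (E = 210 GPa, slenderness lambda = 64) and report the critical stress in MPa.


sigma_cr = pi^2 * E / lambda^2
= 9.8696 * 210000.0 / 64^2
= 9.8696 * 210000.0 / 4096
= 506.01 MPa

506.01 MPa


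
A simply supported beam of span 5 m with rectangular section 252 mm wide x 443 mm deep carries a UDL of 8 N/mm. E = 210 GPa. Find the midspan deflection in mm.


I = 252 * 443^3 / 12 = 1825704447.0 mm^4
L = 5000.0 mm, w = 8 N/mm, E = 210000.0 MPa
delta = 5 * w * L^4 / (384 * E * I)
= 5 * 8 * 5000.0^4 / (384 * 210000.0 * 1825704447.0)
= 0.1698 mm

0.1698 mm


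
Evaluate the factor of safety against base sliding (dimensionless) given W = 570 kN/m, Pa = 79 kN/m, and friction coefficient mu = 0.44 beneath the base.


Resisting force = mu * W = 0.44 * 570 = 250.8 kN/m
FOS = Resisting / Driving = 250.8 / 79
= 3.1747 (dimensionless)

3.1747 (dimensionless)


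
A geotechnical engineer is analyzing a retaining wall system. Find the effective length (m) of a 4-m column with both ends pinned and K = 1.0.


L_eff = K * L
= 1.0 * 4
= 4.0 m

4.0 m


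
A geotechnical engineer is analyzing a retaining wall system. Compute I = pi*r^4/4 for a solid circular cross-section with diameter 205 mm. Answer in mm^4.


r = d / 2 = 205 / 2 = 102.5 mm
I = pi * r^4 / 4 = pi * 102.5^4 / 4
= 86693261.7 mm^4

86693261.7 mm^4


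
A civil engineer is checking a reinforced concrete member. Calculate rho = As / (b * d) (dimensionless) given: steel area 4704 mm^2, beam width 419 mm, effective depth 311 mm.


rho = As / (b * d)
= 4704 / (419 * 311)
= 4704 / 130309
= 0.036099 (dimensionless)

0.036099 (dimensionless)


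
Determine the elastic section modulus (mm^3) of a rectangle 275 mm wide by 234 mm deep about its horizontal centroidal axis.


S = b * h^2 / 6
= 275 * 234^2 / 6
= 275 * 54756 / 6
= 2509650.0 mm^3

2509650.0 mm^3


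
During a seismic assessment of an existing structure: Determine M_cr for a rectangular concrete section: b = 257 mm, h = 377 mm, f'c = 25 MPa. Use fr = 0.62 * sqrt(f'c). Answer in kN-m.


fr = 0.62 * sqrt(25) = 0.62 * 5.0 = 3.1 MPa
I = 257 * 377^3 / 12 = 1147561390.08 mm^4
y_t = 188.5 mm
M_cr = fr * I / y_t = 3.1 * 1147561390.08 / 188.5 N-mm
= 18.8724 kN-m

18.8724 kN-m


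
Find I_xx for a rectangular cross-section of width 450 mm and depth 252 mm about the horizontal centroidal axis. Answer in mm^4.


I = b * h^3 / 12
= 450 * 252^3 / 12
= 450 * 16003008 / 12
= 600112800.0 mm^4

600112800.0 mm^4


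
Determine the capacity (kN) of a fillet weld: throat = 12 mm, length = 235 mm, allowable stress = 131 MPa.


Strength = throat * length * allowable stress
= 12 * 235 * 131 N
= 369420 N
= 369.42 kN

369.42 kN


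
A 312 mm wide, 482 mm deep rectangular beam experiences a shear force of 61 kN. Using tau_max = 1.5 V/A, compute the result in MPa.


A = b * h = 312 * 482 = 150384 mm^2
V = 61 kN = 61000.0 N
tau_max = 1.5 * V / A = 1.5 * 61000.0 / 150384
= 0.6084 MPa

0.6084 MPa


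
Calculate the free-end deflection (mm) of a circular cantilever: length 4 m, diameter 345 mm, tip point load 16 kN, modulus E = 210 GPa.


I = pi * d^4 / 64 = pi * 345^4 / 64 = 695418562.61 mm^4
L = 4000.0 mm, P = 16000.0 N, E = 210000.0 MPa
delta = P * L^3 / (3 * E * I)
= 16000.0 * 4000.0^3 / (3 * 210000.0 * 695418562.61)
= 2.3373 mm

2.3373 mm


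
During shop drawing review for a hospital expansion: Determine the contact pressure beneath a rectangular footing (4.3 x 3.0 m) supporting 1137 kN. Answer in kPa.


A = 4.3 * 3.0 = 12.9 m^2
q = P / A = 1137 / 12.9
= 88.1395 kPa

88.1395 kPa


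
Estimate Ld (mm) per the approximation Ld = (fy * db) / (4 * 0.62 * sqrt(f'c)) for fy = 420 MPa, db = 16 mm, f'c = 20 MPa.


Ld = (fy * db) / (4 * 0.62 * sqrt(f'c))
= (420 * 16) / (4 * 0.62 * sqrt(20))
= 6720 / 11.0909
= 605.9 mm

605.9 mm


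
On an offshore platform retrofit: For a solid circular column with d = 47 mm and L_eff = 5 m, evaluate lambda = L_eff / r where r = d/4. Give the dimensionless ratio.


Radius of gyration r = d / 4 = 47 / 4 = 11.75 mm
L_eff = 5000.0 mm
Slenderness ratio = L / r = 5000.0 / 11.75 = 425.53 (dimensionless)

425.53 (dimensionless)


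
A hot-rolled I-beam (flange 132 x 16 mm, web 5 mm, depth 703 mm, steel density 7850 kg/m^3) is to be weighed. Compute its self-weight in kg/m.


A_flanges = 2 * 132 * 16 = 4224 mm^2
A_web = (703 - 2 * 16) * 5 = 3355 mm^2
A_total = 4224 + 3355 = 7579 mm^2 = 0.007579 m^2
Weight = rho * A = 7850 * 0.007579 = 59.4952 kg/m

59.4952 kg/m


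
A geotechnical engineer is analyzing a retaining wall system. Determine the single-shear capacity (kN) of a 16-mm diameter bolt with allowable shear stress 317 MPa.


A = pi * d^2 / 4 = pi * 16^2 / 4 = 201.0619 mm^2
V = f_v * A / 1000 = 317 * 201.0619 / 1000
= 63.7366 kN

63.7366 kN


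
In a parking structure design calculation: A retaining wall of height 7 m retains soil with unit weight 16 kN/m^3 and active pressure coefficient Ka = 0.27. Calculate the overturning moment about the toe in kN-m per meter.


Pa = 0.5 * Ka * gamma * H^2
= 0.5 * 0.27 * 16 * 7^2
= 105.84 kN/m
Arm = H / 3 = 7 / 3 = 2.3333 m
Mo = Pa * arm = Pa * H / 3 = 105.84 * 7 / 3 = 246.96 kN-m/m

246.96 kN-m/m


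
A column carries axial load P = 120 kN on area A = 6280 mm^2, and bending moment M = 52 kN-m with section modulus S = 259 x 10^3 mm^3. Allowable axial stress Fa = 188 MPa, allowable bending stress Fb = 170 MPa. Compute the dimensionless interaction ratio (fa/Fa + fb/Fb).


f_a = P / A = 120000.0 / 6280 = 19.1083 MPa
f_b = M / S = 52000000.0 / 259000.0 = 200.7722 MPa
Ratio = f_a / Fa + f_b / Fb
= 19.1083 / 188 + 200.7722 / 170
= 1.2827 (dimensionless)

1.2827 (dimensionless)


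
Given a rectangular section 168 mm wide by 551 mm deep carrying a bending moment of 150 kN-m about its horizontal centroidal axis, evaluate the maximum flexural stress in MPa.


I = b * h^3 / 12 = 168 * 551^3 / 12 = 2341978114.0 mm^4
y = h / 2 = 551 / 2 = 275.5 mm
M = 150 kN-m = 150000000.0 N-mm
sigma = M * y / I = 150000000.0 * 275.5 / 2341978114.0
= 17.65 MPa

17.65 MPa


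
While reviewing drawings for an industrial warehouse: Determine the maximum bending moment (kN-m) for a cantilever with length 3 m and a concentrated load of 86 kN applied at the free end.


For a cantilever with a point load at the free end:
M_max = P * L = 86 * 3 = 258 kN-m

258 kN-m


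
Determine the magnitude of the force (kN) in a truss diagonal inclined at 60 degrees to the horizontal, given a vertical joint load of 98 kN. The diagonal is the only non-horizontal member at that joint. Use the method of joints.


At the joint, only the diagonal has a vertical component, so vertical equilibrium gives:
F * sin(60) = 98
F = 98 / sin(60)
= 98 / 0.866025
= 113.16 kN

113.16 kN


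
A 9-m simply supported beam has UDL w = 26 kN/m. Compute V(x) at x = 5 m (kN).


R_A = w * L / 2 = 26 * 9 / 2 = 117.0 kN
V(x) = R_A - w * x = 117.0 - 26 * 5
= -13.0 kN

-13.0 kN


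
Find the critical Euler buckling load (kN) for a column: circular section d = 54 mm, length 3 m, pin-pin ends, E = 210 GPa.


I = pi * d^4 / 64 = 417392.79 mm^4
L = 3000.0 mm
P_cr = pi^2 * E * I / L^2
= 9.8696 * 210000.0 * 417392.79 / 3000.0^2
= 96121.71 N = 96.1217 kN

96.1217 kN


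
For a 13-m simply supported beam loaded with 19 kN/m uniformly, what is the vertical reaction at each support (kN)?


Total load = w * L = 19 * 13 = 247 kN
By symmetry, each reaction R = total / 2 = 247 / 2 = 123.5 kN

123.5 kN


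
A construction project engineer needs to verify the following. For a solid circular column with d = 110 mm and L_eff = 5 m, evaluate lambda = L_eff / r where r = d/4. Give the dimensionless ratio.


Radius of gyration r = d / 4 = 110 / 4 = 27.5 mm
L_eff = 5000.0 mm
Slenderness ratio = L / r = 5000.0 / 27.5 = 181.82 (dimensionless)

181.82 (dimensionless)


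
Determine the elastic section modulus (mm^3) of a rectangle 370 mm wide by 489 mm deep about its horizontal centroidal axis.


S = b * h^2 / 6
= 370 * 489^2 / 6
= 370 * 239121 / 6
= 14745795.0 mm^3

14745795.0 mm^3


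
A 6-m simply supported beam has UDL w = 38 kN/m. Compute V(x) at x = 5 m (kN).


R_A = w * L / 2 = 38 * 6 / 2 = 114.0 kN
V(x) = R_A - w * x = 114.0 - 38 * 5
= -76.0 kN

-76.0 kN


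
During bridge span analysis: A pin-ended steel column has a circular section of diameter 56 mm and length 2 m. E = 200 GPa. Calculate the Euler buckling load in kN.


I = pi * d^4 / 64 = 482749.69 mm^4
L = 2000.0 mm
P_cr = pi^2 * E * I / L^2
= 9.8696 * 200000.0 * 482749.69 / 2000.0^2
= 238227.42 N = 238.2274 kN

238.2274 kN


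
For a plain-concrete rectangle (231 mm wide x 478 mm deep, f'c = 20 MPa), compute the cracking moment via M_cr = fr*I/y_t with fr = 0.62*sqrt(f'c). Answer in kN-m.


fr = 0.62 * sqrt(20) = 0.62 * 4.4721 = 2.7727 MPa
I = 231 * 478^3 / 12 = 2102395526.0 mm^4
y_t = 239.0 mm
M_cr = fr * I / y_t = 2.7727 * 2102395526.0 / 239.0 N-mm
= 24.3906 kN-m

24.3906 kN-m


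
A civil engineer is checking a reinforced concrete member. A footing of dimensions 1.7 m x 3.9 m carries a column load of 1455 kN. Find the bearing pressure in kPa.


A = 1.7 * 3.9 = 6.63 m^2
q = P / A = 1455 / 6.63
= 219.457 kPa

219.457 kPa


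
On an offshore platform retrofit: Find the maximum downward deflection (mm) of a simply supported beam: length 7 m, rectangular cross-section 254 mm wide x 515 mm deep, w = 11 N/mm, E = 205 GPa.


I = 254 * 515^3 / 12 = 2891173520.83 mm^4
L = 7000.0 mm, w = 11 N/mm, E = 205000.0 MPa
delta = 5 * w * L^4 / (384 * E * I)
= 5 * 11 * 7000.0^4 / (384 * 205000.0 * 2891173520.83)
= 0.5802 mm

0.5802 mm


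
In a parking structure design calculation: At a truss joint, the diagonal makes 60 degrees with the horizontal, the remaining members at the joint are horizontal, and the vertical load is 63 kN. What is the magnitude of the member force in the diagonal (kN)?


At the joint, only the diagonal has a vertical component, so vertical equilibrium gives:
F * sin(60) = 63
F = 63 / sin(60)
= 63 / 0.866025
= 72.75 kN

72.75 kN


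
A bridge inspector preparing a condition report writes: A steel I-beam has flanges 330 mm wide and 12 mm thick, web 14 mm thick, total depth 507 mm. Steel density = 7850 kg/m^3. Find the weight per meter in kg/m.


A_flanges = 2 * 330 * 12 = 7920 mm^2
A_web = (507 - 2 * 12) * 14 = 6762 mm^2
A_total = 7920 + 6762 = 14682 mm^2 = 0.014682 m^2
Weight = rho * A = 7850 * 0.014682 = 115.2537 kg/m

115.2537 kg/m


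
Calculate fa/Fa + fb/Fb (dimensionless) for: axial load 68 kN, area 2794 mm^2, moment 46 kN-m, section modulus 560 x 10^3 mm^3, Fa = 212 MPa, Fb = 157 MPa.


f_a = P / A = 68000.0 / 2794 = 24.3379 MPa
f_b = M / S = 46000000.0 / 560000.0 = 82.1429 MPa
Ratio = f_a / Fa + f_b / Fb
= 24.3379 / 212 + 82.1429 / 157
= 0.638 (dimensionless)

0.638 (dimensionless)


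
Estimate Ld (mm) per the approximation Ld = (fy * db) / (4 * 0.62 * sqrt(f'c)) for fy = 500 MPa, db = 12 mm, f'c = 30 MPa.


Ld = (fy * db) / (4 * 0.62 * sqrt(f'c))
= (500 * 12) / (4 * 0.62 * sqrt(30))
= 6000 / 13.5835
= 441.71 mm

441.71 mm


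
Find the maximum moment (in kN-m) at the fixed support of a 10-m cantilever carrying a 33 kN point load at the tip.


For a cantilever with a point load at the free end:
M_max = P * L = 33 * 10 = 330 kN-m

330 kN-m


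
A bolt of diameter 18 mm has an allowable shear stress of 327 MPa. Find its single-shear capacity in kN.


A = pi * d^2 / 4 = pi * 18^2 / 4 = 254.469 mm^2
V = f_v * A / 1000 = 327 * 254.469 / 1000
= 83.2114 kN

83.2114 kN


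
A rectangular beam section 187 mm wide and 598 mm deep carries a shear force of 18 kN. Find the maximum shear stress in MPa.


A = b * h = 187 * 598 = 111826 mm^2
V = 18 kN = 18000.0 N
tau_max = 1.5 * V / A = 1.5 * 18000.0 / 111826
= 0.2414 MPa

0.2414 MPa


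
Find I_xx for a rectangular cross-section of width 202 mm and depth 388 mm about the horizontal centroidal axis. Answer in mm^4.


I = b * h^3 / 12
= 202 * 388^3 / 12
= 202 * 58411072 / 12
= 983253045.33 mm^4

983253045.33 mm^4


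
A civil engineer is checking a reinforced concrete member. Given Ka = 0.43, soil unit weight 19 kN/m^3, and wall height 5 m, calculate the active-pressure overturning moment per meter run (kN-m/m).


Pa = 0.5 * Ka * gamma * H^2
= 0.5 * 0.43 * 19 * 5^2
= 102.125 kN/m
Arm = H / 3 = 5 / 3 = 1.6667 m
Mo = Pa * arm = Pa * H / 3 = 102.125 * 5 / 3 = 170.2083 kN-m/m

170.2083 kN-m/m


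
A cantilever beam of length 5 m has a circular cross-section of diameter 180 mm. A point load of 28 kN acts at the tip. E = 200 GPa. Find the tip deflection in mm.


I = pi * d^4 / 64 = pi * 180^4 / 64 = 51529973.5 mm^4
L = 5000.0 mm, P = 28000.0 N, E = 200000.0 MPa
delta = P * L^3 / (3 * E * I)
= 28000.0 * 5000.0^3 / (3 * 200000.0 * 51529973.5)
= 113.2027 mm

113.2027 mm


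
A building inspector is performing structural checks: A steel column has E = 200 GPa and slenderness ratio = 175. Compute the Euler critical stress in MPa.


sigma_cr = pi^2 * E / lambda^2
= 9.8696 * 200000.0 / 175^2
= 9.8696 * 200000.0 / 30625
= 64.4546 MPa

64.4546 MPa


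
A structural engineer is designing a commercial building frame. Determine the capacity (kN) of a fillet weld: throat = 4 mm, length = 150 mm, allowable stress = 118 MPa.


Strength = throat * length * allowable stress
= 4 * 150 * 118 N
= 70800 N
= 70.8 kN

70.8 kN


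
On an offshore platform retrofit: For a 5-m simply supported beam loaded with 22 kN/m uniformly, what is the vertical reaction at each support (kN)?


Total load = w * L = 22 * 5 = 110 kN
By symmetry, each reaction R = total / 2 = 110 / 2 = 55.0 kN

55.0 kN


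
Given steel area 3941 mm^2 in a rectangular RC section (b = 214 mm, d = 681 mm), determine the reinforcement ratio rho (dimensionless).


rho = As / (b * d)
= 3941 / (214 * 681)
= 3941 / 145734
= 0.027042 (dimensionless)

0.027042 (dimensionless)


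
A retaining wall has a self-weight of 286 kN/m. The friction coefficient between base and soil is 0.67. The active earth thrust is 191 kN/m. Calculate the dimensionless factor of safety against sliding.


Resisting force = mu * W = 0.67 * 286 = 191.62 kN/m
FOS = Resisting / Driving = 191.62 / 191
= 1.0032 (dimensionless)

1.0032 (dimensionless)


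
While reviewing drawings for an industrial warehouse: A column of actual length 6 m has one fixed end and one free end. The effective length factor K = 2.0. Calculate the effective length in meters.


L_eff = K * L
= 2.0 * 6
= 12.0 m

12.0 m


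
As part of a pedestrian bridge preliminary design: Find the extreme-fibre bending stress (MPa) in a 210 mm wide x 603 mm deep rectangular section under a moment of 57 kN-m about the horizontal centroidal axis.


I = b * h^3 / 12 = 210 * 603^3 / 12 = 3836983972.5 mm^4
y = h / 2 = 603 / 2 = 301.5 mm
M = 57 kN-m = 57000000.0 N-mm
sigma = M * y / I = 57000000.0 * 301.5 / 3836983972.5
= 4.48 MPa

4.48 MPa


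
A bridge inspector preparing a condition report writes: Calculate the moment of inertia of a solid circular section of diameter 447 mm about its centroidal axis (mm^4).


r = d / 2 = 447 / 2 = 223.5 mm
I = pi * r^4 / 4 = pi * 223.5^4 / 4
= 1959746923.02 mm^4

1959746923.02 mm^4


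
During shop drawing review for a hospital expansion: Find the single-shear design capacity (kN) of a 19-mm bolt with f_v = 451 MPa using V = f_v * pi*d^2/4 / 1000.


A = pi * d^2 / 4 = pi * 19^2 / 4 = 283.5287 mm^2
V = f_v * A / 1000 = 451 * 283.5287 / 1000
= 127.8715 kN

127.8715 kN


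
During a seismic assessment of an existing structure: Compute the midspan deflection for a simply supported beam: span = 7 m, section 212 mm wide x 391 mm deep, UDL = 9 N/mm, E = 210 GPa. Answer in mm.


I = 212 * 391^3 / 12 = 1056050987.67 mm^4
L = 7000.0 mm, w = 9 N/mm, E = 210000.0 MPa
delta = 5 * w * L^4 / (384 * E * I)
= 5 * 9 * 7000.0^4 / (384 * 210000.0 * 1056050987.67)
= 1.2687 mm

1.2687 mm


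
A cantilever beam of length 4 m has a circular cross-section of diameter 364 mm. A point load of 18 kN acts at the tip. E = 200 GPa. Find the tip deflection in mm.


I = pi * d^4 / 64 = pi * 364^4 / 64 = 861738374.79 mm^4
L = 4000.0 mm, P = 18000.0 N, E = 200000.0 MPa
delta = P * L^3 / (3 * E * I)
= 18000.0 * 4000.0^3 / (3 * 200000.0 * 861738374.79)
= 2.2281 mm

2.2281 mm


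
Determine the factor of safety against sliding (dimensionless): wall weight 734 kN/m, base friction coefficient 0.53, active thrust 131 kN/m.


Resisting force = mu * W = 0.53 * 734 = 389.02 kN/m
FOS = Resisting / Driving = 389.02 / 131
= 2.9696 (dimensionless)

2.9696 (dimensionless)


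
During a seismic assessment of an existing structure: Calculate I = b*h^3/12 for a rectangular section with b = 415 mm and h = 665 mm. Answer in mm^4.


I = b * h^3 / 12
= 415 * 665^3 / 12
= 415 * 294079625 / 12
= 10170253697.92 mm^4

10170253697.92 mm^4


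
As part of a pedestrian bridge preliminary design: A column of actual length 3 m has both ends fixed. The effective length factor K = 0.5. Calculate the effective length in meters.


L_eff = K * L
= 0.5 * 3
= 1.5 m

1.5 m


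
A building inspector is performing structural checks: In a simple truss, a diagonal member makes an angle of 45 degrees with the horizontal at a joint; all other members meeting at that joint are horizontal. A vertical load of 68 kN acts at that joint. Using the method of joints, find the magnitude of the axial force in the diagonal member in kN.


At the joint, only the diagonal has a vertical component, so vertical equilibrium gives:
F * sin(45) = 68
F = 68 / sin(45)
= 68 / 0.707107
= 96.17 kN

96.17 kN


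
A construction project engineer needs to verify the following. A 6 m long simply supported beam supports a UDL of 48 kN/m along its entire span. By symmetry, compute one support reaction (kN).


Total load = w * L = 48 * 6 = 288 kN
By symmetry, each reaction R = total / 2 = 288 / 2 = 144.0 kN

144.0 kN


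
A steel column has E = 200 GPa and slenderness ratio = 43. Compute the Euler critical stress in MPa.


sigma_cr = pi^2 * E / lambda^2
= 9.8696 * 200000.0 / 43^2
= 9.8696 * 200000.0 / 1849
= 1067.5613 MPa

1067.5613 MPa


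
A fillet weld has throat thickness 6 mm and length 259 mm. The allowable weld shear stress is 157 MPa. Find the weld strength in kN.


Strength = throat * length * allowable stress
= 6 * 259 * 157 N
= 243978 N
= 243.98 kN

243.98 kN


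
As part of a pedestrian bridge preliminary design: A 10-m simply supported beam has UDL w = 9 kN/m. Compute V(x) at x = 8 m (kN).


R_A = w * L / 2 = 9 * 10 / 2 = 45.0 kN
V(x) = R_A - w * x = 45.0 - 9 * 8
= -27.0 kN

-27.0 kN


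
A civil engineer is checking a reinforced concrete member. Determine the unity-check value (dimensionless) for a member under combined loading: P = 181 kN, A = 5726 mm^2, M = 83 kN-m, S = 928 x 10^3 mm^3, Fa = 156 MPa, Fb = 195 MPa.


f_a = P / A = 181000.0 / 5726 = 31.6102 MPa
f_b = M / S = 83000000.0 / 928000.0 = 89.4397 MPa
Ratio = f_a / Fa + f_b / Fb
= 31.6102 / 156 + 89.4397 / 195
= 0.6613 (dimensionless)

0.6613 (dimensionless)


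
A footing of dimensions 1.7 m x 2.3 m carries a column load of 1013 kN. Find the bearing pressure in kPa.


A = 1.7 * 2.3 = 3.91 m^2
q = P / A = 1013 / 3.91
= 259.0793 kPa

259.0793 kPa


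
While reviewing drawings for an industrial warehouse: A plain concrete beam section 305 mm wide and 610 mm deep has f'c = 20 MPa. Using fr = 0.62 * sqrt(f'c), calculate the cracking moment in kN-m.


fr = 0.62 * sqrt(20) = 0.62 * 4.4721 = 2.7727 MPa
I = 305 * 610^3 / 12 = 5769100416.67 mm^4
y_t = 305.0 mm
M_cr = fr * I / y_t = 2.7727 * 5769100416.67 / 305.0 N-mm
= 52.4463 kN-m

52.4463 kN-m
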